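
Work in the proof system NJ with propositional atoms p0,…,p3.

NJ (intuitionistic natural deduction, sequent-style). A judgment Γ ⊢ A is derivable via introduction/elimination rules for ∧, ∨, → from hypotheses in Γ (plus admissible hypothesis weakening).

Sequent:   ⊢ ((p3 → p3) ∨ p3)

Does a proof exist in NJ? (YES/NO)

Derivation trace:
[∨I₁]  ⊢ ((p3 → p3) ∨ p3)
  [→I]  ⊢ (p3 → p3)
    [Ax] p3 ⊢ p3

Result: YES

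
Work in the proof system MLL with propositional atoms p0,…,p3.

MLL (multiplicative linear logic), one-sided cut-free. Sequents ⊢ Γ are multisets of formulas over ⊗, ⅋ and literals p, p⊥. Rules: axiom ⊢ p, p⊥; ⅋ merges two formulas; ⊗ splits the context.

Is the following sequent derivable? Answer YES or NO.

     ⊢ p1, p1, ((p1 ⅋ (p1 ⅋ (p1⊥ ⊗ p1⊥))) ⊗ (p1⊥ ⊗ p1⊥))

Derivation trace:
[⊗]  ⊢ p1, p1, ((p1 ⅋ (p1 ⅋ (p1⊥ ⊗ p1⊥))) ⊗ (p1⊥ ⊗ p1⊥))
  [⅋]  ⊢ (p1 ⅋ (p1 ⅋ (p1⊥ ⊗ p1⊥)))
    [⅋]  ⊢ p1, (p1 ⅋ (p1⊥ ⊗ p1⊥))
      [⊗]  ⊢ p1, p1, (p1⊥ ⊗ p1⊥)
        [Ax]  ⊢ p1, p1⊥
        [Ax]  ⊢ p1, p1⊥
  [⊗]  ⊢ p1, p1, (p1⊥ ⊗ p1⊥)
    [Ax]  ⊢ p1, p1⊥
    [Ax]  ⊢ p1, p1⊥

Result: YES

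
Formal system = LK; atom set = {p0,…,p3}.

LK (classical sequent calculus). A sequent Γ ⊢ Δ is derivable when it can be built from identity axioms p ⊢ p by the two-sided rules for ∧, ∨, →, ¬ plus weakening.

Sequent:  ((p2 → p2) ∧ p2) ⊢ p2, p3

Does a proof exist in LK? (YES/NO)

Proof tree:
[WR] ((p2 → p2) ∧ p2) ⊢ p2, p3
  [∧L] ((p2 → p2) ∧ p2) ⊢ p2
    [→L] p2, (p2 → p2) ⊢ p2
      [Ax] p2 ⊢ p2
      [Ax] p2 ⊢ p2

Result: YES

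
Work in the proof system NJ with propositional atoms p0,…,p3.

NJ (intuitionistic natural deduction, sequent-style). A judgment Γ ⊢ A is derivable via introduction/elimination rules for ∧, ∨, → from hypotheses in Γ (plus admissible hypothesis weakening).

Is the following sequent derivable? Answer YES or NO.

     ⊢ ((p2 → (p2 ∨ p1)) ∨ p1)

Proof tree:
[∨I₁]  ⊢ ((p2 → (p2 ∨ p1)) ∨ p1)
  [→I]  ⊢ (p2 → (p2 ∨ p1))
    [∨I₁] p2 ⊢ (p2 ∨ p1)
      [Ax] p2 ⊢ p2

Result: YES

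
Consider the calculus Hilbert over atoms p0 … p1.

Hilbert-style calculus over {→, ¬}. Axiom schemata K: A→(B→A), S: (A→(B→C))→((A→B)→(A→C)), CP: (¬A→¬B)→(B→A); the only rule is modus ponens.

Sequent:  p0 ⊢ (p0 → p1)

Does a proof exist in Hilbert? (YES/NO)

Truth-table refutation:
  v=00: Γ:[p0=F] Δ:[(p0 → p1)=T] refutes=False
  v=01: Γ:[p0=F] Δ:[(p0 → p1)=T] refutes=False
  v=10: Γ:[p0=T] Δ:[(p0 → p1)=F] refutes=True  ← countermodel

Result: NO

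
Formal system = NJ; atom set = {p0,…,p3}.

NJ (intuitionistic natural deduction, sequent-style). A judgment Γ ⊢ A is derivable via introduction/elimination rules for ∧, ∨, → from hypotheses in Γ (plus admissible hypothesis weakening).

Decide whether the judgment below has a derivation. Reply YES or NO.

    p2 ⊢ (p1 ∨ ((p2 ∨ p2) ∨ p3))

Proof tree:
[∨I₂] p2 ⊢ (p1 ∨ ((p2 ∨ p2) ∨ p3))
  [∨I₁] p2 ⊢ ((p2 ∨ p2) ∨ p3)
    [∨I₁] p2 ⊢ (p2 ∨ p2)
      [Ax] p2 ⊢ p2

Result: YES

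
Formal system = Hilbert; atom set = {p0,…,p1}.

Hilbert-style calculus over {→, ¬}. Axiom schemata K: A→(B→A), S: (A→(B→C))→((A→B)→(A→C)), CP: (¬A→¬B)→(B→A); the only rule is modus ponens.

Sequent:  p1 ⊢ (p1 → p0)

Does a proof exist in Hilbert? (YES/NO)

Enumerate valuations to refute Γ ⊢ Δ:
  v=00: Γ:[p1=F] Δ:[(p1 → p0)=T] refutes=False
  v=01: Γ:[p1=T] Δ:[(p1 → p0)=F] refutes=True  ← countermodel

Result: NO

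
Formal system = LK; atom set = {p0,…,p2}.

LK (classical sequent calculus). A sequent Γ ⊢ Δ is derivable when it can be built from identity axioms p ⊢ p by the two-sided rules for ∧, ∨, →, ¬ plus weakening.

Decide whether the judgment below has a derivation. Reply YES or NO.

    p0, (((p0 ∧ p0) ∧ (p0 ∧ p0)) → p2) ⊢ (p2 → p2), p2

Derivation trace:
[→L] p0, (((p0 ∧ p0) ∧ (p0 ∧ p0)) → p2) ⊢ (p2 → p2), p2
  [∧R] p0 ⊢ ((p0 ∧ p0) ∧ (p0 ∧ p0))
    [∧R] p0 ⊢ (p0 ∧ p0)
      [Ax] p0 ⊢ p0
      [Ax] p0 ⊢ p0
    [∧R] p0 ⊢ (p0 ∧ p0)
      [Ax] p0 ⊢ p0
      [Ax] p0 ⊢ p0
  [WR] p2 ⊢ (p2 → p2), p2
    [WL] p2 ⊢ (p2 → p2)
      [→R]  ⊢ (p2 → p2)
        [Ax] p2 ⊢ p2

Result: YES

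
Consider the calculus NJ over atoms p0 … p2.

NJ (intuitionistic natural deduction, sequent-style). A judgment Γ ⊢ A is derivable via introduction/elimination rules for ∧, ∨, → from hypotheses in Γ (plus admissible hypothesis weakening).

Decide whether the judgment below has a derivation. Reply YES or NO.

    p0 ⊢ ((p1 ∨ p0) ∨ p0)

Proof tree:
[∨I₁] p0 ⊢ ((p1 ∨ p0) ∨ p0)
  [∨I₂] p0 ⊢ (p1 ∨ p0)
    [Ax] p0 ⊢ p0

Result: YES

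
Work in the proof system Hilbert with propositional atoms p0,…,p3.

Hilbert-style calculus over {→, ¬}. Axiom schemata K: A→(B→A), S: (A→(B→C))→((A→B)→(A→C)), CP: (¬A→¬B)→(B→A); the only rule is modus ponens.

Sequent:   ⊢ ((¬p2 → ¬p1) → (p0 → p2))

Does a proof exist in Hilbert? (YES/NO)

Search for a countermodel by truth-table:
  v=0000: Γ:[] Δ:[((¬p2 → ¬p1) → (p0 → p2))=T] refutes=False
  v=0001: Γ:[] Δ:[((¬p2 → ¬p1) → (p0 → p2))=T] refutes=False
  v=0010: Γ:[] Δ:[((¬p2 → ¬p1) → (p0 → p2))=T] refutes=False
  v=0011: Γ:[] Δ:[((¬p2 → ¬p1) → (p0 → p2))=T] refutes=False
  v=0100: Γ:[] Δ:[((¬p2 → ¬p1) → (p0 → p2))=T] refutes=False
  v=0101: Γ:[] Δ:[((¬p2 → ¬p1) → (p0 → p2))=T] refutes=False
  v=0110: Γ:[] Δ:[((¬p2 → ¬p1) → (p0 → p2))=T] refutes=False
  v=0111: Γ:[] Δ:[((¬p2 → ¬p1) → (p0 → p2))=T] refutes=False
  v=1000: Γ:[] Δ:[((¬p2 → ¬p1) → (p0 → p2))=F] refutes=True  ← countermodel

Result: NO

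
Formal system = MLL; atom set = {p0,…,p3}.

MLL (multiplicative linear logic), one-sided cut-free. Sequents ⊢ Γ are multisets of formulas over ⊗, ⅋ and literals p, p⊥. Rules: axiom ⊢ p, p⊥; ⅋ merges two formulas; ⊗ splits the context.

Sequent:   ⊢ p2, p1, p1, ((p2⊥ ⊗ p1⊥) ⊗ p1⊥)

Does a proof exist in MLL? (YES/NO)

Proof tree:
[⊗]  ⊢ p2, p1, p1, ((p2⊥ ⊗ p1⊥) ⊗ p1⊥)
  [⊗]  ⊢ p2, p1, (p2⊥ ⊗ p1⊥)
    [Ax]  ⊢ p2, p2⊥
    [Ax]  ⊢ p1, p1⊥
  [Ax]  ⊢ p1, p1⊥

Result: YES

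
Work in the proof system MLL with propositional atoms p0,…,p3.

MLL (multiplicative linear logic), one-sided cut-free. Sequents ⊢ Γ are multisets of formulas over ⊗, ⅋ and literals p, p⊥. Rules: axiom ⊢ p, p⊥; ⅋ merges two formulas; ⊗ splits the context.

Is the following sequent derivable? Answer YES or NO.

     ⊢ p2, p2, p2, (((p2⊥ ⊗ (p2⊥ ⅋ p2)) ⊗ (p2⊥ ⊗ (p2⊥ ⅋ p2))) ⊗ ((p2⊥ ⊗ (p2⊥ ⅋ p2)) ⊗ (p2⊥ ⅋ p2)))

Derivation trace:
[⊗]  ⊢ p2, p2, p2, (((p2⊥ ⊗ (p2⊥ ⅋ p2)) ⊗ (p2⊥ ⊗ (p2⊥ ⅋ p2))) ⊗ ((p2⊥ ⊗ (p2⊥ ⅋ p2)) ⊗ (p2⊥ ⅋ p2)))
  [⊗]  ⊢ p2, p2, ((p2⊥ ⊗ (p2⊥ ⅋ p2)) ⊗ (p2⊥ ⊗ (p2⊥ ⅋ p2)))
    [⊗]  ⊢ p2, (p2⊥ ⊗ (p2⊥ ⅋ p2))
      [Ax]  ⊢ p2, p2⊥
      [⅋]  ⊢ (p2⊥ ⅋ p2)
        [Ax]  ⊢ p2, p2⊥
    [⊗]  ⊢ p2, (p2⊥ ⊗ (p2⊥ ⅋ p2))
      [Ax]  ⊢ p2, p2⊥
      [⅋]  ⊢ (p2⊥ ⅋ p2)
        [Ax]  ⊢ p2, p2⊥
  [⊗]  ⊢ p2, ((p2⊥ ⊗ (p2⊥ ⅋ p2)) ⊗ (p2⊥ ⅋ p2))
    [⊗]  ⊢ p2, (p2⊥ ⊗ (p2⊥ ⅋ p2))
      [Ax]  ⊢ p2, p2⊥
      [⅋]  ⊢ (p2⊥ ⅋ p2)
        [Ax]  ⊢ p2, p2⊥
    [⅋]  ⊢ (p2⊥ ⅋ p2)
      [Ax]  ⊢ p2, p2⊥

Result: YES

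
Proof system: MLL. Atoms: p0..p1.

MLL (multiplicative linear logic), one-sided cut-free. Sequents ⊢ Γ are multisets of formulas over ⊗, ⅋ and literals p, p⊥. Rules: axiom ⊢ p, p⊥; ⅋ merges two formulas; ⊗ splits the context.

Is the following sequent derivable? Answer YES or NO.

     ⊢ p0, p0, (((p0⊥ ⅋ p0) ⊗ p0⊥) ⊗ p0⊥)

Proof tree:
[⊗]  ⊢ p0, p0, (((p0⊥ ⅋ p0) ⊗ p0⊥) ⊗ p0⊥)
  [⊗]  ⊢ p0, ((p0⊥ ⅋ p0) ⊗ p0⊥)
    [⅋]  ⊢ (p0⊥ ⅋ p0)
      [Ax]  ⊢ p0, p0⊥
    [Ax]  ⊢ p0, p0⊥
  [Ax]  ⊢ p0, p0⊥

Result: YES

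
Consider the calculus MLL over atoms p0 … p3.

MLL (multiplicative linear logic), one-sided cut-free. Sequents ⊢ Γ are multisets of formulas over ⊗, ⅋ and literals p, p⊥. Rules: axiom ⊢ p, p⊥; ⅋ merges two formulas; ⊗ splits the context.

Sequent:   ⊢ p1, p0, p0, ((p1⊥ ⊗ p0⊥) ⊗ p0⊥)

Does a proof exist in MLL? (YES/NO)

Proof tree:
[⊗]  ⊢ p1, p0, p0, ((p1⊥ ⊗ p0⊥) ⊗ p0⊥)
  [⊗]  ⊢ p1, p0, (p1⊥ ⊗ p0⊥)
    [Ax]  ⊢ p1, p1⊥
    [Ax]  ⊢ p0, p0⊥
  [Ax]  ⊢ p0, p0⊥

Result: YES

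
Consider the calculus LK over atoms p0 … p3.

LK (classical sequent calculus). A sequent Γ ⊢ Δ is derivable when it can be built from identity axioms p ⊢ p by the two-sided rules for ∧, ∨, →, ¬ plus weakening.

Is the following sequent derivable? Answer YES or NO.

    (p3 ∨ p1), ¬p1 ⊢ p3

Proof tree:
[¬L] (p3 ∨ p1), ¬p1 ⊢ p3
  [∨L] (p3 ∨ p1) ⊢ p1, p3
    [Ax] p3 ⊢ p3
    [Ax] p1 ⊢ p1

Result: YES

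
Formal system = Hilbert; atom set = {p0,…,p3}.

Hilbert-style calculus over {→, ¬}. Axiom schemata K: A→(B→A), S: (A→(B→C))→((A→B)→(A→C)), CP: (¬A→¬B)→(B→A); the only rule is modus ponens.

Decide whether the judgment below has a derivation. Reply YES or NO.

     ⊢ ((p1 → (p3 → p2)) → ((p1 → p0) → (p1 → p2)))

Search for a countermodel by truth-table:
  v=0000: Γ:[] Δ:[((p1 → (p3 → p2)) → ((p1 → p0) → (p1 → p2)))=T] refutes=False
  v=0001: Γ:[] Δ:[((p1 → (p3 → p2)) → ((p1 → p0) → (p1 → p2)))=T] refutes=False
  v=0010: Γ:[] Δ:[((p1 → (p3 → p2)) → ((p1 → p0) → (p1 → p2)))=T] refutes=False
  v=0011: Γ:[] Δ:[((p1 → (p3 → p2)) → ((p1 → p0) → (p1 → p2)))=T] refutes=False
  v=0100: Γ:[] Δ:[((p1 → (p3 → p2)) → ((p1 → p0) → (p1 → p2)))=T] refutes=False
  v=0101: Γ:[] Δ:[((p1 → (p3 → p2)) → ((p1 → p0) → (p1 → p2)))=T] refutes=False
  v=0110: Γ:[] Δ:[((p1 → (p3 → p2)) → ((p1 → p0) → (p1 → p2)))=T] refutes=False
  v=0111: Γ:[] Δ:[((p1 → (p3 → p2)) → ((p1 → p0) → (p1 → p2)))=T] refutes=False
  v=1000: Γ:[] Δ:[((p1 → (p3 → p2)) → ((p1 → p0) → (p1 → p2)))=T] refutes=False
  v=1001: Γ:[] Δ:[((p1 → (p3 → p2)) → ((p1 → p0) → (p1 → p2)))=T] refutes=False
  v=1010: Γ:[] Δ:[((p1 → (p3 → p2)) → ((p1 → p0) → (p1 → p2)))=T] refutes=False
  v=1011: Γ:[] Δ:[((p1 → (p3 → p2)) → ((p1 → p0) → (p1 → p2)))=T] refutes=False
  v=1100: Γ:[] Δ:[((p1 → (p3 → p2)) → ((p1 → p0) → (p1 → p2)))=F] refutes=True  ← countermodel

Result: NO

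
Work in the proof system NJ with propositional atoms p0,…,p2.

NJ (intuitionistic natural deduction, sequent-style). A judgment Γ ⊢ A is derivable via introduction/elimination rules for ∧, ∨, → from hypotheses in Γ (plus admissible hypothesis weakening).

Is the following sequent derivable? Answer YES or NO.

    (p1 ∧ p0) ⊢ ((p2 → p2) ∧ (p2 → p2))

Derivation trace:
[∧I] (p1 ∧ p0) ⊢ ((p2 → p2) ∧ (p2 → p2))
  [Wk] (p1 ∧ p0) ⊢ (p2 → p2)
    [→I]  ⊢ (p2 → p2)
      [Ax] p2 ⊢ p2
  [→I]  ⊢ (p2 → p2)
    [Ax] p2 ⊢ p2

Result: YES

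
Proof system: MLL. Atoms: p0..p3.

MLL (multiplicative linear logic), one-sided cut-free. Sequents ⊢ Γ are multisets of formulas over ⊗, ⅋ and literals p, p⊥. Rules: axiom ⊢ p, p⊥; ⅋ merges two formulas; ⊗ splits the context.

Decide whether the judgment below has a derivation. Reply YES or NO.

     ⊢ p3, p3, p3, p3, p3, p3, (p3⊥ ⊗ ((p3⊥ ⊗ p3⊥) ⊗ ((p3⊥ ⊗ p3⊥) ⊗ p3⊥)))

Derivation (root first):
[⊗]  ⊢ p3, p3, p3, p3, p3, p3, (p3⊥ ⊗ ((p3⊥ ⊗ p3⊥) ⊗ ((p3⊥ ⊗ p3⊥) ⊗ p3⊥)))
  [Ax]  ⊢ p3, p3⊥
  [⊗]  ⊢ p3, p3, p3, p3, p3, ((p3⊥ ⊗ p3⊥) ⊗ ((p3⊥ ⊗ p3⊥) ⊗ p3⊥))
    [⊗]  ⊢ p3, p3, (p3⊥ ⊗ p3⊥)
      [Ax]  ⊢ p3, p3⊥
      [Ax]  ⊢ p3, p3⊥
    [⊗]  ⊢ p3, p3, p3, ((p3⊥ ⊗ p3⊥) ⊗ p3⊥)
      [⊗]  ⊢ p3, p3, (p3⊥ ⊗ p3⊥)
        [Ax]  ⊢ p3, p3⊥
        [Ax]  ⊢ p3, p3⊥
      [Ax]  ⊢ p3, p3⊥

Result: YES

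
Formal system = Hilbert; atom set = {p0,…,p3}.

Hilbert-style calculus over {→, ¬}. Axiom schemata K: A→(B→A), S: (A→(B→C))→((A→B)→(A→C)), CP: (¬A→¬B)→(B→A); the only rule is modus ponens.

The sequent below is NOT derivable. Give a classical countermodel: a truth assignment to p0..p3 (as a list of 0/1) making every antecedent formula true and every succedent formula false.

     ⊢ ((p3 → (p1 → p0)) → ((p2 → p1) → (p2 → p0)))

Truth-table refutation:
  v=0000: Γ:[] Δ:[((p3 → (p1 → p0)) → ((p2 → p1) → (p2 → p0)))=T] refutes=False
  v=0001: Γ:[] Δ:[((p3 → (p1 → p0)) → ((p2 → p1) → (p2 → p0)))=T] refutes=False
  v=0010: Γ:[] Δ:[((p3 → (p1 → p0)) → ((p2 → p1) → (p2 → p0)))=T] refutes=False
  v=0011: Γ:[] Δ:[((p3 → (p1 → p0)) → ((p2 → p1) → (p2 → p0)))=T] refutes=False
  v=0100: Γ:[] Δ:[((p3 → (p1 → p0)) → ((p2 → p1) → (p2 → p0)))=T] refutes=False
  v=0101: Γ:[] Δ:[((p3 → (p1 → p0)) → ((p2 → p1) → (p2 → p0)))=T] refutes=False
  v=0110: Γ:[] Δ:[((p3 → (p1 → p0)) → ((p2 → p1) → (p2 → p0)))=F] refutes=True  ← countermodel

Result: [0, 1, 1, 0]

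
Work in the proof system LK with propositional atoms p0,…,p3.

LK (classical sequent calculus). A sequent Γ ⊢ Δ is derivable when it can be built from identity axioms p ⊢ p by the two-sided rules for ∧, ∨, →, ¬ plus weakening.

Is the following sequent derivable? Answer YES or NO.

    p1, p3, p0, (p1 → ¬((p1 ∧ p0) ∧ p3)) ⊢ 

Derivation (root first):
[→L] p1, p3, p0, (p1 → ¬((p1 ∧ p0) ∧ p3)) ⊢ 
  [Ax] p1 ⊢ p1
  [¬L] p1, p3, p0, ¬((p1 ∧ p0) ∧ p3) ⊢ 
    [∧R] p1, p3, p0 ⊢ ((p1 ∧ p0) ∧ p3)
      [∧R] p1, p0 ⊢ (p1 ∧ p0)
        [Ax] p1 ⊢ p1
        [Ax] p0 ⊢ p0
      [Ax] p3 ⊢ p3

Result: YES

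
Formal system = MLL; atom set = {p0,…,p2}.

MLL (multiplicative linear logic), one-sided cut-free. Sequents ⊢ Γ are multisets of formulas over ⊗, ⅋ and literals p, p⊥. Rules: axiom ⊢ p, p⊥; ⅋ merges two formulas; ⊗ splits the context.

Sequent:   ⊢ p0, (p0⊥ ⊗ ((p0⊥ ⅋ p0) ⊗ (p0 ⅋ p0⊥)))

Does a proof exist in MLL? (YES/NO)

Derivation (root first):
[⊗]  ⊢ p0, (p0⊥ ⊗ ((p0⊥ ⅋ p0) ⊗ (p0 ⅋ p0⊥)))
  [Ax]  ⊢ p0, p0⊥
  [⊗]  ⊢ ((p0⊥ ⅋ p0) ⊗ (p0 ⅋ p0⊥))
    [⅋]  ⊢ (p0⊥ ⅋ p0)
      [Ax]  ⊢ p0, p0⊥
    [⅋]  ⊢ (p0 ⅋ p0⊥)
      [Ax]  ⊢ p0, p0⊥

Result: YES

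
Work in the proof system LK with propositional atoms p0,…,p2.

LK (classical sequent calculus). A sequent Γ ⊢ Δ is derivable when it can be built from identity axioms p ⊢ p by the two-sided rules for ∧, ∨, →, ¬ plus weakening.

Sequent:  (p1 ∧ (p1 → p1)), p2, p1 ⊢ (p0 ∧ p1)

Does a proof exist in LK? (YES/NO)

Truth-table refutation:
  v=000: Γ:[(p1 ∧ (p1 → p1))=F, p2=F, p1=F] Δ:[(p0 ∧ p1)=F] refutes=False
  v=001: Γ:[(p1 ∧ (p1 → p1))=F, p2=T, p1=F] Δ:[(p0 ∧ p1)=F] refutes=False
  v=010: Γ:[(p1 ∧ (p1 → p1))=T, p2=F, p1=T] Δ:[(p0 ∧ p1)=F] refutes=False
  v=011: Γ:[(p1 ∧ (p1 → p1))=T, p2=T, p1=T] Δ:[(p0 ∧ p1)=F] refutes=True  ← countermodel

Result: NO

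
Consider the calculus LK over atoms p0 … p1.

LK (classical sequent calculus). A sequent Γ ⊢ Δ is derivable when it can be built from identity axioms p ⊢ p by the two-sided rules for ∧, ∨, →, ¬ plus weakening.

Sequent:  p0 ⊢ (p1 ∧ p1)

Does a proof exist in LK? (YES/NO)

Search for a countermodel by truth-table:
  v=00: Γ:[p0=F] Δ:[(p1 ∧ p1)=F] refutes=False
  v=01: Γ:[p0=F] Δ:[(p1 ∧ p1)=T] refutes=False
  v=10: Γ:[p0=T] Δ:[(p1 ∧ p1)=F] refutes=True  ← countermodel

Result: NO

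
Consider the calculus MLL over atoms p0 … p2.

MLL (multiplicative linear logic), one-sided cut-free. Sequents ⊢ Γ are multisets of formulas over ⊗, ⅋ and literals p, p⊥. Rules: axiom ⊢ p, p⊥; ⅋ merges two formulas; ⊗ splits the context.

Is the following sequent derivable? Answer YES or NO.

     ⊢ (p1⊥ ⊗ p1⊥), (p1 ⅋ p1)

Proof tree:
[⅋]  ⊢ (p1⊥ ⊗ p1⊥), (p1 ⅋ p1)
  [⊗]  ⊢ p1, p1, (p1⊥ ⊗ p1⊥)
    [Ax]  ⊢ p1, p1⊥
    [Ax]  ⊢ p1, p1⊥

Result: YES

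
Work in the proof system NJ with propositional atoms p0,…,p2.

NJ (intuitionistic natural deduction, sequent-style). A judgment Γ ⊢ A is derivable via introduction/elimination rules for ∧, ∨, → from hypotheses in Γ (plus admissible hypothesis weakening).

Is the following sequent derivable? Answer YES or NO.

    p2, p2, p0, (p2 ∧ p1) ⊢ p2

Derivation (root first):
[Wk] p2, p2, p0, (p2 ∧ p1) ⊢ p2
  [Wk] p2, p2, p0 ⊢ p2
    [Wk] p2, p2 ⊢ p2
      [Ax] p2 ⊢ p2

Result: YES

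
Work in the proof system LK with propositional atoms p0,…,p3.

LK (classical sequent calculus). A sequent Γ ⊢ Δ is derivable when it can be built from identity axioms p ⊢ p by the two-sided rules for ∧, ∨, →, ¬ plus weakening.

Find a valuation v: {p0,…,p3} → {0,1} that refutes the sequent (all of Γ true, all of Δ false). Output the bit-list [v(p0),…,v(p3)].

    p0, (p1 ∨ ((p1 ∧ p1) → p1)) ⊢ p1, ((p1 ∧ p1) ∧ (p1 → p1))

Search for a countermodel by truth-table:
  v=0000: Γ:[p0=F, (p1 ∨ ((p1 ∧ p1) → p1))=T] Δ:[p1=F, ((p1 ∧ p1) ∧ (p1 → p1))=F] refutes=False
  v=0001: Γ:[p0=F, (p1 ∨ ((p1 ∧ p1) → p1))=T] Δ:[p1=F, ((p1 ∧ p1) ∧ (p1 → p1))=F] refutes=False
  v=0010: Γ:[p0=F, (p1 ∨ ((p1 ∧ p1) → p1))=T] Δ:[p1=F, ((p1 ∧ p1) ∧ (p1 → p1))=F] refutes=False
  v=0011: Γ:[p0=F, (p1 ∨ ((p1 ∧ p1) → p1))=T] Δ:[p1=F, ((p1 ∧ p1) ∧ (p1 → p1))=F] refutes=False
  v=0100: Γ:[p0=F, (p1 ∨ ((p1 ∧ p1) → p1))=T] Δ:[p1=T, ((p1 ∧ p1) ∧ (p1 → p1))=T] refutes=False
  v=0101: Γ:[p0=F, (p1 ∨ ((p1 ∧ p1) → p1))=T] Δ:[p1=T, ((p1 ∧ p1) ∧ (p1 → p1))=T] refutes=False
  v=0110: Γ:[p0=F, (p1 ∨ ((p1 ∧ p1) → p1))=T] Δ:[p1=T, ((p1 ∧ p1) ∧ (p1 → p1))=T] refutes=False
  v=0111: Γ:[p0=F, (p1 ∨ ((p1 ∧ p1) → p1))=T] Δ:[p1=T, ((p1 ∧ p1) ∧ (p1 → p1))=T] refutes=False
  v=1000: Γ:[p0=T, (p1 ∨ ((p1 ∧ p1) → p1))=T] Δ:[p1=F, ((p1 ∧ p1) ∧ (p1 → p1))=F] refutes=True  ← countermodel

Result: [1, 0, 0, 0]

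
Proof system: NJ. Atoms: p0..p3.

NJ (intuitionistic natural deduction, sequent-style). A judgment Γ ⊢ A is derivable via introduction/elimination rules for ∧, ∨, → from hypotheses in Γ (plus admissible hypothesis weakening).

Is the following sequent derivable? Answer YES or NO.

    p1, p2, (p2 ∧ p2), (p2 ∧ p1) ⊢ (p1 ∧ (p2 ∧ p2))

Derivation trace:
[∧I] p1, p2, (p2 ∧ p2), (p2 ∧ p1) ⊢ (p1 ∧ (p2 ∧ p2))
  [Wk] p1, (p2 ∧ p1) ⊢ p1
    [Ax] p1 ⊢ p1
  [∧I] p2, (p2 ∧ p2) ⊢ (p2 ∧ p2)
    [Wk] p2, (p2 ∧ p2) ⊢ p2
      [Ax] p2 ⊢ p2
    [Ax] p2 ⊢ p2

Result: YES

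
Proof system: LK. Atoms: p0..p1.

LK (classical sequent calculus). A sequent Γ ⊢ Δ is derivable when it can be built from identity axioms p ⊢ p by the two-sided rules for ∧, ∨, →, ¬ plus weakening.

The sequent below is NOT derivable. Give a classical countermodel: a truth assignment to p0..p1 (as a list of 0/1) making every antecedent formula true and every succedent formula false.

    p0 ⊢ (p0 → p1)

Truth-table refutation:
  v=00: Γ:[p0=F] Δ:[(p0 → p1)=T] refutes=False
  v=01: Γ:[p0=F] Δ:[(p0 → p1)=T] refutes=False
  v=10: Γ:[p0=T] Δ:[(p0 → p1)=F] refutes=True  ← countermodel

Result: [1, 0]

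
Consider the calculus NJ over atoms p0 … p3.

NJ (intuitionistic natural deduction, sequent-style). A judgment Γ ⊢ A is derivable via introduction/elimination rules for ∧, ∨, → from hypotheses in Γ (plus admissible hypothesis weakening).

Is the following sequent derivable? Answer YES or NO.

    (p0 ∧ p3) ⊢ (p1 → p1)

Derivation (root first):
[→I] (p0 ∧ p3) ⊢ (p1 → p1)
  [Wk] p1, (p0 ∧ p3) ⊢ p1
    [Ax] p1 ⊢ p1

Result: YES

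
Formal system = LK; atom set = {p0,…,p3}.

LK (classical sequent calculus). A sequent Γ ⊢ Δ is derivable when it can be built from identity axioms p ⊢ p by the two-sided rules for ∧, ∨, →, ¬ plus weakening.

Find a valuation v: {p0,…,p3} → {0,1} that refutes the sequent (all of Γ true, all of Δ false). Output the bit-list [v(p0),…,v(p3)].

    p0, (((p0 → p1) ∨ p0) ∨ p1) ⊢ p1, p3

Truth-table refutation:
  v=0000: Γ:[p0=F, (((p0 → p1) ∨ p0) ∨ p1)=T] Δ:[p1=F, p3=F] refutes=False
  v=0001: Γ:[p0=F, (((p0 → p1) ∨ p0) ∨ p1)=T] Δ:[p1=F, p3=T] refutes=False
  v=0010: Γ:[p0=F, (((p0 → p1) ∨ p0) ∨ p1)=T] Δ:[p1=F, p3=F] refutes=False
  v=0011: Γ:[p0=F, (((p0 → p1) ∨ p0) ∨ p1)=T] Δ:[p1=F, p3=T] refutes=False
  v=0100: Γ:[p0=F, (((p0 → p1) ∨ p0) ∨ p1)=T] Δ:[p1=T, p3=F] refutes=False
  v=0101: Γ:[p0=F, (((p0 → p1) ∨ p0) ∨ p1)=T] Δ:[p1=T, p3=T] refutes=False
  v=0110: Γ:[p0=F, (((p0 → p1) ∨ p0) ∨ p1)=T] Δ:[p1=T, p3=F] refutes=False
  v=0111: Γ:[p0=F, (((p0 → p1) ∨ p0) ∨ p1)=T] Δ:[p1=T, p3=T] refutes=False
  v=1000: Γ:[p0=T, (((p0 → p1) ∨ p0) ∨ p1)=T] Δ:[p1=F, p3=F] refutes=True  ← countermodel

Result: [1, 0, 0, 0]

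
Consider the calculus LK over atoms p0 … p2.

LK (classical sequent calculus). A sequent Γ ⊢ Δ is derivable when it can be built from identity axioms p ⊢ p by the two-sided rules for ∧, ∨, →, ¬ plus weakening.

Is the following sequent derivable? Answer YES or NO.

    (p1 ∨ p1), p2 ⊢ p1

Derivation trace:
[WL] (p1 ∨ p1), p2 ⊢ p1
  [∨L] (p1 ∨ p1) ⊢ p1
    [Ax] p1 ⊢ p1
    [WR] p1 ⊢ p1, p1
      [Ax] p1 ⊢ p1

Result: YES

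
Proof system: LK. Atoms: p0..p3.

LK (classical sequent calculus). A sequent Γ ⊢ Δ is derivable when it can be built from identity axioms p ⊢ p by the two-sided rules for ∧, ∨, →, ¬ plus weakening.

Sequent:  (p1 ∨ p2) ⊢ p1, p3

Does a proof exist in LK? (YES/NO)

Truth-table refutation:
  v=0000: Γ:[(p1 ∨ p2)=F] Δ:[p1=F, p3=F] refutes=False
  v=0001: Γ:[(p1 ∨ p2)=F] Δ:[p1=F, p3=T] refutes=False
  v=0010: Γ:[(p1 ∨ p2)=T] Δ:[p1=F, p3=F] refutes=True  ← countermodel

Result: NO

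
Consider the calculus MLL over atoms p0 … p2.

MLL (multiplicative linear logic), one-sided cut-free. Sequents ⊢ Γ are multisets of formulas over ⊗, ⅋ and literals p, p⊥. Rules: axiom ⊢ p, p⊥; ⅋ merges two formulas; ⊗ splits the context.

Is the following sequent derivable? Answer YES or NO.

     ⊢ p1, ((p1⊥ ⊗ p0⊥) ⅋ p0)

Derivation (root first):
[⅋]  ⊢ p1, ((p1⊥ ⊗ p0⊥) ⅋ p0)
  [⊗]  ⊢ p1, p0, (p1⊥ ⊗ p0⊥)
    [Ax]  ⊢ p1, p1⊥
    [Ax]  ⊢ p0, p0⊥

Result: YES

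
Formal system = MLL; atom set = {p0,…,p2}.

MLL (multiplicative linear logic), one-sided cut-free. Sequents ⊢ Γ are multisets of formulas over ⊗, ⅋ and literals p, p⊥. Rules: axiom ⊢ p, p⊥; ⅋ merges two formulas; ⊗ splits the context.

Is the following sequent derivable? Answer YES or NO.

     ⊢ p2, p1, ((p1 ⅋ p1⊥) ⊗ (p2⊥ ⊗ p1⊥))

Derivation (root first):
[⊗]  ⊢ p2, p1, ((p1 ⅋ p1⊥) ⊗ (p2⊥ ⊗ p1⊥))
  [⅋]  ⊢ (p1 ⅋ p1⊥)
    [Ax]  ⊢ p1, p1⊥
  [⊗]  ⊢ p2, p1, (p2⊥ ⊗ p1⊥)
    [Ax]  ⊢ p2, p2⊥
    [Ax]  ⊢ p1, p1⊥

Result: YES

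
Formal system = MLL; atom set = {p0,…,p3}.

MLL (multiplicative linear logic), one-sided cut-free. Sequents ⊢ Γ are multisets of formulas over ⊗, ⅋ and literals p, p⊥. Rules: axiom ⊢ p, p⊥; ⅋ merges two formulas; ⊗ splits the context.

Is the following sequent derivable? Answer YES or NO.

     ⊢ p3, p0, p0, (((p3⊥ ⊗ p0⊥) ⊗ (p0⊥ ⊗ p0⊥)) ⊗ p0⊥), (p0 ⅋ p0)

Proof tree:
[⅋]  ⊢ p3, p0, p0, (((p3⊥ ⊗ p0⊥) ⊗ (p0⊥ ⊗ p0⊥)) ⊗ p0⊥), (p0 ⅋ p0)
  [⊗]  ⊢ p3, p0, p0, p0, p0, (((p3⊥ ⊗ p0⊥) ⊗ (p0⊥ ⊗ p0⊥)) ⊗ p0⊥)
    [⊗]  ⊢ p3, p0, p0, p0, ((p3⊥ ⊗ p0⊥) ⊗ (p0⊥ ⊗ p0⊥))
      [⊗]  ⊢ p3, p0, (p3⊥ ⊗ p0⊥)
        [Ax]  ⊢ p3, p3⊥
        [Ax]  ⊢ p0, p0⊥
      [⊗]  ⊢ p0, p0, (p0⊥ ⊗ p0⊥)
        [Ax]  ⊢ p0, p0⊥
        [Ax]  ⊢ p0, p0⊥
    [Ax]  ⊢ p0, p0⊥

Result: YES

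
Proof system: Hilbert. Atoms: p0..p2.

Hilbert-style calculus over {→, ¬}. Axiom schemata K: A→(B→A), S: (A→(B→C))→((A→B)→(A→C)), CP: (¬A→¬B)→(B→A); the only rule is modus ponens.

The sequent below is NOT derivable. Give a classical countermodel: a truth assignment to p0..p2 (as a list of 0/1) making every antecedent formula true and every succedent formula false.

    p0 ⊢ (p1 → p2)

Search for a countermodel by truth-table:
  v=000: Γ:[p0=F] Δ:[(p1 → p2)=T] refutes=False
  v=001: Γ:[p0=F] Δ:[(p1 → p2)=T] refutes=False
  v=010: Γ:[p0=F] Δ:[(p1 → p2)=F] refutes=False
  v=011: Γ:[p0=F] Δ:[(p1 → p2)=T] refutes=False
  v=100: Γ:[p0=T] Δ:[(p1 → p2)=T] refutes=False
  v=101: Γ:[p0=T] Δ:[(p1 → p2)=T] refutes=False
  v=110: Γ:[p0=T] Δ:[(p1 → p2)=F] refutes=True  ← countermodel

Result: [1, 1, 0]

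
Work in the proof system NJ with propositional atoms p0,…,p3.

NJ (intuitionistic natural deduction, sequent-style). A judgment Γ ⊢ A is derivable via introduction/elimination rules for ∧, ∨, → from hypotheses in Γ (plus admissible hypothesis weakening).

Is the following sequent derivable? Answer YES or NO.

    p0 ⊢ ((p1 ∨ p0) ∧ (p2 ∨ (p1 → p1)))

Derivation trace:
[∧I] p0 ⊢ ((p1 ∨ p0) ∧ (p2 ∨ (p1 → p1)))
  [∨I₂] p0 ⊢ (p1 ∨ p0)
    [Ax] p0 ⊢ p0
  [∨I₂]  ⊢ (p2 ∨ (p1 → p1))
    [→I]  ⊢ (p1 → p1)
      [Ax] p1 ⊢ p1

Result: YES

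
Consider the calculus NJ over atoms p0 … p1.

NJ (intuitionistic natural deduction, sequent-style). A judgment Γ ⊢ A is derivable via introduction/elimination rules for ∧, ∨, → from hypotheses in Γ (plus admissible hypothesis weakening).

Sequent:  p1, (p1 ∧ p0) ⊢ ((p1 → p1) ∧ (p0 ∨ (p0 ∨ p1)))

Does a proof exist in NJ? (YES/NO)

Derivation (root first):
[∧I] p1, (p1 ∧ p0) ⊢ ((p1 → p1) ∧ (p0 ∨ (p0 ∨ p1)))
  [→I] (p1 ∧ p0) ⊢ (p1 → p1)
    [Wk] p1, (p1 ∧ p0) ⊢ p1
      [Ax] p1 ⊢ p1
  [∨I₂] p1 ⊢ (p0 ∨ (p0 ∨ p1))
    [∨I₂] p1 ⊢ (p0 ∨ p1)
      [Ax] p1 ⊢ p1

Result: YES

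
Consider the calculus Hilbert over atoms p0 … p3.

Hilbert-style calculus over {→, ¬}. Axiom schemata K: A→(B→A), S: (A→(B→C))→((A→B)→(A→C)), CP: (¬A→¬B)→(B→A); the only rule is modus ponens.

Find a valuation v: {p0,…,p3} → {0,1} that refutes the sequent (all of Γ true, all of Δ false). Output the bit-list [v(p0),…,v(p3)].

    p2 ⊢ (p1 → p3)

Truth-table refutation:
  v=0000: Γ:[p2=F] Δ:[(p1 → p3)=T] refutes=False
  v=0001: Γ:[p2=F] Δ:[(p1 → p3)=T] refutes=False
  v=0010: Γ:[p2=T] Δ:[(p1 → p3)=T] refutes=False
  v=0011: Γ:[p2=T] Δ:[(p1 → p3)=T] refutes=False
  v=0100: Γ:[p2=F] Δ:[(p1 → p3)=F] refutes=False
  v=0101: Γ:[p2=F] Δ:[(p1 → p3)=T] refutes=False
  v=0110: Γ:[p2=T] Δ:[(p1 → p3)=F] refutes=True  ← countermodel

Result: [0, 1, 1, 0]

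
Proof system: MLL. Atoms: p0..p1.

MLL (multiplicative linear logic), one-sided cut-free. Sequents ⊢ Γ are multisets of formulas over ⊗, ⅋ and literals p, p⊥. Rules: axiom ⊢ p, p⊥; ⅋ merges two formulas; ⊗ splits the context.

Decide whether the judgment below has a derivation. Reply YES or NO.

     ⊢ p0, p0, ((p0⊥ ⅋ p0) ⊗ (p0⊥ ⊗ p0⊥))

Derivation (root first):
[⊗]  ⊢ p0, p0, ((p0⊥ ⅋ p0) ⊗ (p0⊥ ⊗ p0⊥))
  [⅋]  ⊢ (p0⊥ ⅋ p0)
    [Ax]  ⊢ p0, p0⊥
  [⊗]  ⊢ p0, p0, (p0⊥ ⊗ p0⊥)
    [Ax]  ⊢ p0, p0⊥
    [Ax]  ⊢ p0, p0⊥

Result: YES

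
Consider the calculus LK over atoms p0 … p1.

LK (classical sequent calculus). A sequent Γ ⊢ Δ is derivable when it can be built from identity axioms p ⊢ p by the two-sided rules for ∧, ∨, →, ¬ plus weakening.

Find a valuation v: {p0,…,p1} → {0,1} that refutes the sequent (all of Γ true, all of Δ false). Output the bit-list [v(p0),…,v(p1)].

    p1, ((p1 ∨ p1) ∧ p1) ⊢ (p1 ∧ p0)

Truth-table refutation:
  v=00: Γ:[p1=F, ((p1 ∨ p1) ∧ p1)=F] Δ:[(p1 ∧ p0)=F] refutes=False
  v=01: Γ:[p1=T, ((p1 ∨ p1) ∧ p1)=T] Δ:[(p1 ∧ p0)=F] refutes=True  ← countermodel

Result: [0, 1]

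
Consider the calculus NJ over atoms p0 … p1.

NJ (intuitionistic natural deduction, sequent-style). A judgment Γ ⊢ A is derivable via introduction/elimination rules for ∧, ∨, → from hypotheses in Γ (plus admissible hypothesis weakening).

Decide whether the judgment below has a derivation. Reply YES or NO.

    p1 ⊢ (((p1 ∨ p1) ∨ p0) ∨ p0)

Derivation trace:
[∨I₁] p1 ⊢ (((p1 ∨ p1) ∨ p0) ∨ p0)
  [∨I₁] p1 ⊢ ((p1 ∨ p1) ∨ p0)
    [∨I₂] p1 ⊢ (p1 ∨ p1)
      [Ax] p1 ⊢ p1

Result: YES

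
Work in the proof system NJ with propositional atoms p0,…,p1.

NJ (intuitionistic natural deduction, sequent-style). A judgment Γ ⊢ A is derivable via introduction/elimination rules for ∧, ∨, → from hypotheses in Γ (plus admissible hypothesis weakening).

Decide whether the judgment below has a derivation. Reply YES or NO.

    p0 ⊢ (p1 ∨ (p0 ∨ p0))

Derivation trace:
[∨I₂] p0 ⊢ (p1 ∨ (p0 ∨ p0))
  [∨I₂] p0 ⊢ (p0 ∨ p0)
    [Ax] p0 ⊢ p0

Result: YES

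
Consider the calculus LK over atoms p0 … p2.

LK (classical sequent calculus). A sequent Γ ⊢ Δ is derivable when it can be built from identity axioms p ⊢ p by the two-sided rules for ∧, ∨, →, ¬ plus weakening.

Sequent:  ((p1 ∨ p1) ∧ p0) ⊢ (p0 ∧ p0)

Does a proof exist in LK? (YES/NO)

Proof tree:
[∧L] ((p1 ∨ p1) ∧ p0) ⊢ (p0 ∧ p0)
  [∨L] p0, (p1 ∨ p1) ⊢ (p0 ∧ p0)
    [WL] p0, p1 ⊢ (p0 ∧ p0)
      [∧R] p0 ⊢ (p0 ∧ p0)
        [Ax] p0 ⊢ p0
        [Ax] p0 ⊢ p0
    [WL] p0, p1 ⊢ (p0 ∧ p0)
      [∧R] p0 ⊢ (p0 ∧ p0)
        [Ax] p0 ⊢ p0
        [Ax] p0 ⊢ p0

Result: YES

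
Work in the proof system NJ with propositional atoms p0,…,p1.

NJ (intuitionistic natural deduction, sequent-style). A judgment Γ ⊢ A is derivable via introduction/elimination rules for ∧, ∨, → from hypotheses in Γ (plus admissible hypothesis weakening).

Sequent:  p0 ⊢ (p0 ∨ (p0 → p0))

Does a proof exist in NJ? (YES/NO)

Derivation (root first):
[∨I₂] p0 ⊢ (p0 ∨ (p0 → p0))
  [Wk] p0 ⊢ (p0 → p0)
    [→I]  ⊢ (p0 → p0)
      [Ax] p0 ⊢ p0

Result: YES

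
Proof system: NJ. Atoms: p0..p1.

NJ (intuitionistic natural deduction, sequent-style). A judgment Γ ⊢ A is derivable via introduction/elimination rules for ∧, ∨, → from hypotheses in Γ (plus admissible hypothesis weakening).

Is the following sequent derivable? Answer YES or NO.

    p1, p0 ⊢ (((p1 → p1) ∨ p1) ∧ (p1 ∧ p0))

Proof tree:
[∧I] p1, p0 ⊢ (((p1 → p1) ∨ p1) ∧ (p1 ∧ p0))
  [∨I₁]  ⊢ ((p1 → p1) ∨ p1)
    [→I]  ⊢ (p1 → p1)
      [Ax] p1 ⊢ p1
  [∧I] p1, p0 ⊢ (p1 ∧ p0)
    [Wk] p1, p0 ⊢ p1
      [Ax] p1 ⊢ p1
    [Ax] p0 ⊢ p0

Result: YES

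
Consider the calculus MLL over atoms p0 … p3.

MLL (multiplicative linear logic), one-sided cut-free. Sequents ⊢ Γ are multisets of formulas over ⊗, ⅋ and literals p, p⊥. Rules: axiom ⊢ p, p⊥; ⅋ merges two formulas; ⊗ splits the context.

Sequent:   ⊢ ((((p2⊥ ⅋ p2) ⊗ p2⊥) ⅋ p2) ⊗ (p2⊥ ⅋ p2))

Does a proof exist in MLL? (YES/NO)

Proof tree:
[⊗]  ⊢ ((((p2⊥ ⅋ p2) ⊗ p2⊥) ⅋ p2) ⊗ (p2⊥ ⅋ p2))
  [⅋]  ⊢ (((p2⊥ ⅋ p2) ⊗ p2⊥) ⅋ p2)
    [⊗]  ⊢ p2, ((p2⊥ ⅋ p2) ⊗ p2⊥)
      [⅋]  ⊢ (p2⊥ ⅋ p2)
        [Ax]  ⊢ p2, p2⊥
      [Ax]  ⊢ p2, p2⊥
  [⅋]  ⊢ (p2⊥ ⅋ p2)
    [Ax]  ⊢ p2, p2⊥

Result: YES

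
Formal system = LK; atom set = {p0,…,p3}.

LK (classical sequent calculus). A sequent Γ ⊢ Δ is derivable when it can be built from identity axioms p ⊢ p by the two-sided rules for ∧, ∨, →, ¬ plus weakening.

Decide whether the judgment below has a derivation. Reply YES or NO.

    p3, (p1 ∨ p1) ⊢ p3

Proof tree:
[∨L] p3, (p1 ∨ p1) ⊢ p3
  [WL] p3, p1 ⊢ p3
    [Ax] p3 ⊢ p3
  [WL] p3, p1 ⊢ p3
    [Ax] p3 ⊢ p3

Result: YES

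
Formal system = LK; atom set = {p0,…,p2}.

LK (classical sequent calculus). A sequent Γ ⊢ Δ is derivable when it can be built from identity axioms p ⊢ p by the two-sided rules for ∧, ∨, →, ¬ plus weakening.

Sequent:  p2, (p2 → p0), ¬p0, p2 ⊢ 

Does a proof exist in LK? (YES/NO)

Derivation (root first):
[WL] p2, (p2 → p0), ¬p0, p2 ⊢ 
  [¬L] p2, (p2 → p0), ¬p0 ⊢ 
    [→L] p2, (p2 → p0) ⊢ p0
      [Ax] p2 ⊢ p2
      [Ax] p0 ⊢ p0

Result: YES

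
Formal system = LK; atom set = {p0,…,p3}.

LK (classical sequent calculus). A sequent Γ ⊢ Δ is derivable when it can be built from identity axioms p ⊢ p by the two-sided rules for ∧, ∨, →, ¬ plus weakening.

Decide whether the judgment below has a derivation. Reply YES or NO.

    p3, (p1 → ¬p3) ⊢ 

Search for a countermodel by truth-table:
  v=0000: Γ:[p3=F, (p1 → ¬p3)=T] Δ:[] refutes=False
  v=0001: Γ:[p3=T, (p1 → ¬p3)=T] Δ:[] refutes=True  ← countermodel

Result: NO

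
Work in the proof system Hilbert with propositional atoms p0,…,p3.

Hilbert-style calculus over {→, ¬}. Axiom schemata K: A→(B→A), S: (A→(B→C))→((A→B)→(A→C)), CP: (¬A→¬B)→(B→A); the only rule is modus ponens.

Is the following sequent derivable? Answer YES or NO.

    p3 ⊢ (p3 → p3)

Derivation trace:
[MP] p3 ⊢ (p3 → p3)
  [MP]  ⊢ ((p3 → p3) → (p3 → p3))
    [S]  ⊢ ((p3 → (p3 → p3)) → ((p3 → p3) → (p3 → p3)))
    [K]  ⊢ (p3 → (p3 → p3))
  [MP] p3 ⊢ (p3 → p3)
    [K]  ⊢ (p3 → (p3 → p3))
    [Hyp] p3 ⊢ p3

Result: YES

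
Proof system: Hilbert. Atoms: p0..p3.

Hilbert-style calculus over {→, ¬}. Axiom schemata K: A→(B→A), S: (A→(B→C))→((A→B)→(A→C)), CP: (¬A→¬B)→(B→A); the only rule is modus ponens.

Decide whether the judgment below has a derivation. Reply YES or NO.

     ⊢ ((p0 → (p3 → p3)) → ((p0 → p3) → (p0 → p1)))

Truth-table refutation:
  v=0000: Γ:[] Δ:[((p0 → (p3 → p3)) → ((p0 → p3) → (p0 → p1)))=T] refutes=False
  v=0001: Γ:[] Δ:[((p0 → (p3 → p3)) → ((p0 → p3) → (p0 → p1)))=T] refutes=False
  v=0010: Γ:[] Δ:[((p0 → (p3 → p3)) → ((p0 → p3) → (p0 → p1)))=T] refutes=False
  v=0011: Γ:[] Δ:[((p0 → (p3 → p3)) → ((p0 → p3) → (p0 → p1)))=T] refutes=False
  v=0100: Γ:[] Δ:[((p0 → (p3 → p3)) → ((p0 → p3) → (p0 → p1)))=T] refutes=False
  v=0101: Γ:[] Δ:[((p0 → (p3 → p3)) → ((p0 → p3) → (p0 → p1)))=T] refutes=False
  v=0110: Γ:[] Δ:[((p0 → (p3 → p3)) → ((p0 → p3) → (p0 → p1)))=T] refutes=False
  v=0111: Γ:[] Δ:[((p0 → (p3 → p3)) → ((p0 → p3) → (p0 → p1)))=T] refutes=False
  v=1000: Γ:[] Δ:[((p0 → (p3 → p3)) → ((p0 → p3) → (p0 → p1)))=T] refutes=False
  v=1001: Γ:[] Δ:[((p0 → (p3 → p3)) → ((p0 → p3) → (p0 → p1)))=F] refutes=True  ← countermodel

Result: NO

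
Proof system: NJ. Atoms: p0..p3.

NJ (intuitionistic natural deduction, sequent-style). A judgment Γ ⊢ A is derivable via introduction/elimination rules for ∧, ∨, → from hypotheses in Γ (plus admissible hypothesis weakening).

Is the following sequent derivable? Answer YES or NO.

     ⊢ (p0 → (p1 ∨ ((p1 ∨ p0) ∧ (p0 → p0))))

Derivation (root first):
[→I]  ⊢ (p0 → (p1 ∨ ((p1 ∨ p0) ∧ (p0 → p0))))
  [∨I₂] p0 ⊢ (p1 ∨ ((p1 ∨ p0) ∧ (p0 → p0)))
    [∧I] p0 ⊢ ((p1 ∨ p0) ∧ (p0 → p0))
      [∨I₂] p0 ⊢ (p1 ∨ p0)
        [Ax] p0 ⊢ p0
      [→I]  ⊢ (p0 → p0)
        [Ax] p0 ⊢ p0

Result: YES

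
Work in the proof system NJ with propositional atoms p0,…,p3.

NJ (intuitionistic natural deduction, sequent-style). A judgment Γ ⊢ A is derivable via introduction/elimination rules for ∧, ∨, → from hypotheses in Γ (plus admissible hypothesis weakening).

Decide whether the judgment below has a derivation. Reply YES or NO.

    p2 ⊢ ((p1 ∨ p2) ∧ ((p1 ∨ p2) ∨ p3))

Derivation trace:
[∧I] p2 ⊢ ((p1 ∨ p2) ∧ ((p1 ∨ p2) ∨ p3))
  [∨I₂] p2 ⊢ (p1 ∨ p2)
    [Ax] p2 ⊢ p2
  [∨I₁] p2 ⊢ ((p1 ∨ p2) ∨ p3)
    [∨I₂] p2 ⊢ (p1 ∨ p2)
      [Ax] p2 ⊢ p2

Result: YES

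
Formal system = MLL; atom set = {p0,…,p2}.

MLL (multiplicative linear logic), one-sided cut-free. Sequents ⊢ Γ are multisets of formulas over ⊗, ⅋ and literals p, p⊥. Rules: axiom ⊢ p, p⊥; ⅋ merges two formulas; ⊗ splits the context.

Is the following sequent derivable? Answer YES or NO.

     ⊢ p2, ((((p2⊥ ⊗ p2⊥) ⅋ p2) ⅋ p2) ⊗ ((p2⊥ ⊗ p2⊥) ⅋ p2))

Derivation trace:
[⊗]  ⊢ p2, ((((p2⊥ ⊗ p2⊥) ⅋ p2) ⅋ p2) ⊗ ((p2⊥ ⊗ p2⊥) ⅋ p2))
  [⅋]  ⊢ (((p2⊥ ⊗ p2⊥) ⅋ p2) ⅋ p2)
    [⅋]  ⊢ p2, ((p2⊥ ⊗ p2⊥) ⅋ p2)
      [⊗]  ⊢ p2, p2, (p2⊥ ⊗ p2⊥)
        [Ax]  ⊢ p2, p2⊥
        [Ax]  ⊢ p2, p2⊥
  [⅋]  ⊢ p2, ((p2⊥ ⊗ p2⊥) ⅋ p2)
    [⊗]  ⊢ p2, p2, (p2⊥ ⊗ p2⊥)
      [Ax]  ⊢ p2, p2⊥
      [Ax]  ⊢ p2, p2⊥

Result: YES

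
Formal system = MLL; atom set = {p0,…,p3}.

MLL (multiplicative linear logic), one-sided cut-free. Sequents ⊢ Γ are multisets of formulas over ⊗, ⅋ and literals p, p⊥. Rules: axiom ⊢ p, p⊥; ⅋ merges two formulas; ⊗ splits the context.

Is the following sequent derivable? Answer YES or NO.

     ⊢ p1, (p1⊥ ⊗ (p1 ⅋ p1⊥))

Proof tree:
[⊗]  ⊢ p1, (p1⊥ ⊗ (p1 ⅋ p1⊥))
  [Ax]  ⊢ p1, p1⊥
  [⅋]  ⊢ (p1 ⅋ p1⊥)
    [Ax]  ⊢ p1, p1⊥

Result: YES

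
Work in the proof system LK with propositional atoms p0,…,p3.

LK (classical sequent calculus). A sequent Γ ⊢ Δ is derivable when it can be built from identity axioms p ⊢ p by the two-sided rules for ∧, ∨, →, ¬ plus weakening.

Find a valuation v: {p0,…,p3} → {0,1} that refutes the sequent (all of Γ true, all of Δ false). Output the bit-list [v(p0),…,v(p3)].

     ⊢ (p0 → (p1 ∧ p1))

Truth-table refutation:
  v=0000: Γ:[] Δ:[(p0 → (p1 ∧ p1))=T] refutes=False
  v=0001: Γ:[] Δ:[(p0 → (p1 ∧ p1))=T] refutes=False
  v=0010: Γ:[] Δ:[(p0 → (p1 ∧ p1))=T] refutes=False
  v=0011: Γ:[] Δ:[(p0 → (p1 ∧ p1))=T] refutes=False
  v=0100: Γ:[] Δ:[(p0 → (p1 ∧ p1))=T] refutes=False
  v=0101: Γ:[] Δ:[(p0 → (p1 ∧ p1))=T] refutes=False
  v=0110: Γ:[] Δ:[(p0 → (p1 ∧ p1))=T] refutes=False
  v=0111: Γ:[] Δ:[(p0 → (p1 ∧ p1))=T] refutes=False
  v=1000: Γ:[] Δ:[(p0 → (p1 ∧ p1))=F] refutes=True  ← countermodel

Result: [1, 0, 0, 0]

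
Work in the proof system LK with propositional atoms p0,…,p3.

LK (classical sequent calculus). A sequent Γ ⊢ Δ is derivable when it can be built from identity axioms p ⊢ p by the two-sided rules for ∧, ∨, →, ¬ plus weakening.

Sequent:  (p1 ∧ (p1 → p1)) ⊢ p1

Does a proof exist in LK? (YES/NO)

Proof tree:
[∧L] (p1 ∧ (p1 → p1)) ⊢ p1
  [→L] p1, (p1 → p1) ⊢ p1
    [Ax] p1 ⊢ p1
    [Ax] p1 ⊢ p1

Result: YES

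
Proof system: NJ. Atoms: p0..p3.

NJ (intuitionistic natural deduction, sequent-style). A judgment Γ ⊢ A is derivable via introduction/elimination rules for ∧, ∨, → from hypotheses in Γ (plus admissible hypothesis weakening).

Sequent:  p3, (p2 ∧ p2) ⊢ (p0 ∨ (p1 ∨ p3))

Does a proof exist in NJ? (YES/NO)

Derivation (root first):
[∨I₂] p3, (p2 ∧ p2) ⊢ (p0 ∨ (p1 ∨ p3))
  [∨I₂] p3, (p2 ∧ p2) ⊢ (p1 ∨ p3)
    [Wk] p3, (p2 ∧ p2) ⊢ p3
      [Ax] p3 ⊢ p3

Result: YES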